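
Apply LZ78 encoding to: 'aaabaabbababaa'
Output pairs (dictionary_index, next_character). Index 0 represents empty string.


LZ78 encoding steps:
Dictionary: {0: ''}
Step 1: w='' (idx 0), next='a' -> output (0, 'a'), add 'a' as idx 1
Step 2: w='a' (idx 1), next='a' -> output (1, 'a'), add 'aa' as idx 2
Step 3: w='' (idx 0), next='b' -> output (0, 'b'), add 'b' as idx 3
Step 4: w='aa' (idx 2), next='b' -> output (2, 'b'), add 'aab' as idx 4
Step 5: w='b' (idx 3), next='a' -> output (3, 'a'), add 'ba' as idx 5
Step 6: w='ba' (idx 5), next='b' -> output (5, 'b'), add 'bab' as idx 6
Step 7: w='aa' (idx 2), end of input -> output (2, '')


Encoded: [(0, 'a'), (1, 'a'), (0, 'b'), (2, 'b'), (3, 'a'), (5, 'b'), (2, '')]


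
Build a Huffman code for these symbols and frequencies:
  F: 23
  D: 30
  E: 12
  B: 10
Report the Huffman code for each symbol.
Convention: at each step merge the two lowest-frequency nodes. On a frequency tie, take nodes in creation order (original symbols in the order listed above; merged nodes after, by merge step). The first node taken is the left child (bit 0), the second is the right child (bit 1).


Huffman tree construction:
Step 1: Merge B(10) + E(12) = 22
Step 2: Merge (B+E)(22) + F(23) = 45
Step 3: Merge D(30) + ((B+E)+F)(45) = 75
Read each symbol's code off the tree from the root (left child = 0, right child = 1).

Codes:
  F: 11 (length 2)
  D: 0 (length 1)
  E: 101 (length 3)
  B: 100 (length 3)
Average code length: 142/75 = 1.8933 bits/symbol


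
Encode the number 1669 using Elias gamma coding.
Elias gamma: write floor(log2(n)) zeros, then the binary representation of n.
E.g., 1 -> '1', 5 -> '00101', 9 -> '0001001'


num_bits = floor(log2(1669)) + 1 = 11
leading_zeros = num_bits - 1 = 10
binary(1669) = 11010000101

Elias gamma(1669) = '0000000000' + '11010000101' = 000000000011010000101 (21 bits)


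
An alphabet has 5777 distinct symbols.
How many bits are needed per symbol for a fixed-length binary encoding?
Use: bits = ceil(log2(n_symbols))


log2(5777) = 12.4961
Bracket: 2^12 = 4096 < 5777 <= 2^13 = 8192
So ceil(log2(5777)) = 13

bits = ceil(log2(5777)) = ceil(12.4961) = 13 bits


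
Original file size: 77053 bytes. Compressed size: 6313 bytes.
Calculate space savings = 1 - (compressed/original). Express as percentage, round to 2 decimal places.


ratio = compressed/original = 6313/77053 = 0.081931
savings = 1 - ratio = 1 - 0.081931 = 0.918069
as a percentage: 0.918069 * 100 = 91.81%

Space savings = 1 - 6313/77053 = 91.81%


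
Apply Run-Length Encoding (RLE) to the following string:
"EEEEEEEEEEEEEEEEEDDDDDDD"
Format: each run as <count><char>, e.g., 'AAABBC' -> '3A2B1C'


Scanning runs left to right:
  i=0: run of 'E' x 17 -> '17E'
  i=17: run of 'D' x 7 -> '7D'

RLE = 17E7D


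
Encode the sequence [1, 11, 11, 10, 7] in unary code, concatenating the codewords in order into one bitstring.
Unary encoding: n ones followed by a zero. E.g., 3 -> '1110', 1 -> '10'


Encode each number as n ones followed by a terminating 0:
  1 -> 10 (2 bits)
  11 -> 111111111110 (12 bits)
  11 -> 111111111110 (12 bits)
  10 -> 11111111110 (11 bits)
  7 -> 11111110 (8 bits)
Total length = 2 + 12 + 12 + 11 + 8 = 45 bits.

Unary([1, 11, 11, 10, 7]) = 101111111111101111111111101111111111011111110 (45 bits)


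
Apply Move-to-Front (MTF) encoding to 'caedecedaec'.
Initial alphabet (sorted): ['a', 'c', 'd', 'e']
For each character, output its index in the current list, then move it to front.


MTF encoding:
'c': index 1 in ['a', 'c', 'd', 'e'] -> ['c', 'a', 'd', 'e']
'a': index 1 in ['c', 'a', 'd', 'e'] -> ['a', 'c', 'd', 'e']
'e': index 3 in ['a', 'c', 'd', 'e'] -> ['e', 'a', 'c', 'd']
'd': index 3 in ['e', 'a', 'c', 'd'] -> ['d', 'e', 'a', 'c']
'e': index 1 in ['d', 'e', 'a', 'c'] -> ['e', 'd', 'a', 'c']
'c': index 3 in ['e', 'd', 'a', 'c'] -> ['c', 'e', 'd', 'a']
'e': index 1 in ['c', 'e', 'd', 'a'] -> ['e', 'c', 'd', 'a']
'd': index 2 in ['e', 'c', 'd', 'a'] -> ['d', 'e', 'c', 'a']
'a': index 3 in ['d', 'e', 'c', 'a'] -> ['a', 'd', 'e', 'c']
'e': index 2 in ['a', 'd', 'e', 'c'] -> ['e', 'a', 'd', 'c']
'c': index 3 in ['e', 'a', 'd', 'c'] -> ['c', 'e', 'a', 'd']


Output: [1, 1, 3, 3, 1, 3, 1, 2, 3, 2, 3]


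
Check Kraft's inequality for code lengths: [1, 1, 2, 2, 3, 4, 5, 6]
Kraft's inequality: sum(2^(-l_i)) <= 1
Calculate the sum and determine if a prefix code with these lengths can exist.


Sum = 2^(-1) + 2^(-1) + 2^(-2) + 2^(-2) + 2^(-3) + 2^(-4) + 2^(-5) + 2^(-6)
    = 0.5 + 0.5 + 0.25 + 0.25 + 0.125 + 0.0625 + 0.03125 + 0.015625
    = 111/64 = 1.734375
Since 1.734375 > 1, Kraft's inequality is NOT satisfied.
A prefix code with these lengths CANNOT exist.

Kraft sum = 1.734375. Not satisfied.


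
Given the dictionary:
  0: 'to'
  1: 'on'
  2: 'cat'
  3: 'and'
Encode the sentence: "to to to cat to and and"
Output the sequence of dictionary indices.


Look up each word in the dictionary:
  'to' -> 0
  'to' -> 0
  'to' -> 0
  'cat' -> 2
  'to' -> 0
  'and' -> 3
  'and' -> 3

Encoded: [0, 0, 0, 2, 0, 3, 3]


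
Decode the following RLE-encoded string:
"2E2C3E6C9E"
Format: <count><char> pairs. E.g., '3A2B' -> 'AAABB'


Expanding each <count><char> pair:
  2E -> 'EE'
  2C -> 'CC'
  3E -> 'EEE'
  6C -> 'CCCCCC'
  9E -> 'EEEEEEEEE'

Decoded = EECCEEECCCCCCEEEEEEEEE


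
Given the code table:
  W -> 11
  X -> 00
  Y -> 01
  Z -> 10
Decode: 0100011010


Decoding:
01 -> Y
00 -> X
01 -> Y
10 -> Z
10 -> Z


Result: YXYZZ


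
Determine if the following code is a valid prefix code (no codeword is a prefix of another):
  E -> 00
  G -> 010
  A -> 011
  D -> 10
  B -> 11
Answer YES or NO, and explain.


Checking each pair (does one codeword prefix another?):
  E='00' vs G='010': no prefix
  E='00' vs A='011': no prefix
  E='00' vs D='10': no prefix
  E='00' vs B='11': no prefix
  G='010' vs E='00': no prefix
  G='010' vs A='011': no prefix
  G='010' vs D='10': no prefix
  G='010' vs B='11': no prefix
  A='011' vs E='00': no prefix
  A='011' vs G='010': no prefix
  A='011' vs D='10': no prefix
  A='011' vs B='11': no prefix
  D='10' vs E='00': no prefix
  D='10' vs G='010': no prefix
  D='10' vs A='011': no prefix
  D='10' vs B='11': no prefix
  B='11' vs E='00': no prefix
  B='11' vs G='010': no prefix
  B='11' vs A='011': no prefix
  B='11' vs D='10': no prefix
No violation found over all pairs.

YES -- this is a valid prefix code. No codeword is a prefix of any other codeword.


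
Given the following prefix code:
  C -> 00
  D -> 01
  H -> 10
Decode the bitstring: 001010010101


Decoding step by step:
Bits 00 -> C
Bits 10 -> H
Bits 10 -> H
Bits 01 -> D
Bits 01 -> D
Bits 01 -> D


Decoded message: CHHDDD


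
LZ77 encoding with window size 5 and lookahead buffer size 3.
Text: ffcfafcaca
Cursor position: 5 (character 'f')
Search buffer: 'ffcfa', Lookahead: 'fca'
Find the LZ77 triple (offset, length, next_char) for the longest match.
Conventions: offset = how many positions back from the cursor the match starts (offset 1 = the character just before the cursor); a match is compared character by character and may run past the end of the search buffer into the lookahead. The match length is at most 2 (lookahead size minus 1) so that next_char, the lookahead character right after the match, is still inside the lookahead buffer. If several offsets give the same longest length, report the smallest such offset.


Try each offset into the search buffer:
  offset=1 (pos 4, char 'a'): match length 0
  offset=2 (pos 3, char 'f'): match length 1
  offset=3 (pos 2, char 'c'): match length 0
  offset=4 (pos 1, char 'f'): match length 2
  offset=5 (pos 0, char 'f'): match length 1
Longest match has length 2 at offset 4.
next_char = character at position 5 + 2 = 7 -> 'a'

Best match: offset=4, length=2 (matching 'fc' starting at position 1)
LZ77 triple: (4, 2, 'a')


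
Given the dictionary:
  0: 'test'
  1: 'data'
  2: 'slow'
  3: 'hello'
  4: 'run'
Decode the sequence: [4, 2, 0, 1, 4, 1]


Look up each index in the dictionary:
  4 -> 'run'
  2 -> 'slow'
  0 -> 'test'
  1 -> 'data'
  4 -> 'run'
  1 -> 'data'

Decoded: "run slow test data run data"


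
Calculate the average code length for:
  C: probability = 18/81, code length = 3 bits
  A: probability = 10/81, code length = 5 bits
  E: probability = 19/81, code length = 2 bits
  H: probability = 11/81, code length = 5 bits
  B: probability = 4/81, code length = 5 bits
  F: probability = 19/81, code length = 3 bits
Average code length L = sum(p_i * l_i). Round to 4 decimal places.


Weighted contributions p_i * l_i:
  C: (18/81) * 3 = 54/81
  A: (10/81) * 5 = 50/81
  E: (19/81) * 2 = 38/81
  H: (11/81) * 5 = 55/81
  B: (4/81) * 5 = 20/81
  F: (19/81) * 3 = 57/81
Sum = (54 + 50 + 38 + 55 + 20 + 57)/81 = 274/81

L = 274/81 = 3.3827 bits/symbol


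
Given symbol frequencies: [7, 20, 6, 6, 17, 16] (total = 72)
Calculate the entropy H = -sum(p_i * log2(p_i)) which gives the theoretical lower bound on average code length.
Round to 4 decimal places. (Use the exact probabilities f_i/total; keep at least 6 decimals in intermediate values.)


Per-symbol terms -p_i * log2(p_i) with p_i = f_i/72:
  p = 7/72 = 0.097222: log2(p) = -3.362570, -p*log2(p) = 0.326917
  p = 20/72 = 0.277778: log2(p) = -1.847997, -p*log2(p) = 0.513332
  p = 6/72 = 0.083333: log2(p) = -3.584963, -p*log2(p) = 0.298747
  p = 6/72 = 0.083333: log2(p) = -3.584963, -p*log2(p) = 0.298747
  p = 17/72 = 0.236111: log2(p) = -2.082462, -p*log2(p) = 0.491692
  p = 16/72 = 0.222222: log2(p) = -2.169925, -p*log2(p) = 0.482206
H = 0.326917 + 0.513332 + 0.298747 + 0.298747 + 0.491692 + 0.482206 = 2.411641

H = 2.4116 bits/symbol


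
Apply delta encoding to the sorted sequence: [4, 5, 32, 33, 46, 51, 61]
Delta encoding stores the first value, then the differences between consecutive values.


First value: 4
Deltas:
  5 - 4 = 1
  32 - 5 = 27
  33 - 32 = 1
  46 - 33 = 13
  51 - 46 = 5
  61 - 51 = 10


Delta encoded: [4, 1, 27, 1, 13, 5, 10]


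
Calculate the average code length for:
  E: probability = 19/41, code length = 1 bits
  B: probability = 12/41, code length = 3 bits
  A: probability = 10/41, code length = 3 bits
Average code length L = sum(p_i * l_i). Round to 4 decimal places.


Weighted contributions p_i * l_i:
  E: (19/41) * 1 = 19/41
  B: (12/41) * 3 = 36/41
  A: (10/41) * 3 = 30/41
Sum = (19 + 36 + 30)/41 = 85/41

L = 85/41 = 2.0732 bits/symbol


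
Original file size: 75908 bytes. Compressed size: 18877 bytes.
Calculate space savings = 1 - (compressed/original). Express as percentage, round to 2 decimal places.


ratio = compressed/original = 18877/75908 = 0.248683
savings = 1 - ratio = 1 - 0.248683 = 0.751317
as a percentage: 0.751317 * 100 = 75.13%

Space savings = 1 - 18877/75908 = 75.13%


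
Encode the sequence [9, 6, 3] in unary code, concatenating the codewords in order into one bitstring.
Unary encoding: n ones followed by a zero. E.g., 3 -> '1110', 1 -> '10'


Encode each number as n ones followed by a terminating 0:
  9 -> 1111111110 (10 bits)
  6 -> 1111110 (7 bits)
  3 -> 1110 (4 bits)
Total length = 10 + 7 + 4 = 21 bits.

Unary([9, 6, 3]) = 111111111011111101110 (21 bits)


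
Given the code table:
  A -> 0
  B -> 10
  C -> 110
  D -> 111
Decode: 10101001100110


Decoding:
10 -> B
10 -> B
10 -> B
0 -> A
110 -> C
0 -> A
110 -> C


Result: BBBACAC


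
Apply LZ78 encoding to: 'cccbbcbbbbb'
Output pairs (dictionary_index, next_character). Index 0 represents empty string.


LZ78 encoding steps:
Dictionary: {0: ''}
Step 1: w='' (idx 0), next='c' -> output (0, 'c'), add 'c' as idx 1
Step 2: w='c' (idx 1), next='c' -> output (1, 'c'), add 'cc' as idx 2
Step 3: w='' (idx 0), next='b' -> output (0, 'b'), add 'b' as idx 3
Step 4: w='b' (idx 3), next='c' -> output (3, 'c'), add 'bc' as idx 4
Step 5: w='b' (idx 3), next='b' -> output (3, 'b'), add 'bb' as idx 5
Step 6: w='bb' (idx 5), next='b' -> output (5, 'b'), add 'bbb' as idx 6


Encoded: [(0, 'c'), (1, 'c'), (0, 'b'), (3, 'c'), (3, 'b'), (5, 'b')]


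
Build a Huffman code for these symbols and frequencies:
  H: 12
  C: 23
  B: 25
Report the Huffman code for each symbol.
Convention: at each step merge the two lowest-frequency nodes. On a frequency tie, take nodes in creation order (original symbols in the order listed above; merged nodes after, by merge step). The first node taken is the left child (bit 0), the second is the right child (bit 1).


Huffman tree construction:
Step 1: Merge H(12) + C(23) = 35
Step 2: Merge B(25) + (H+C)(35) = 60
Read each symbol's code off the tree from the root (left child = 0, right child = 1).

Codes:
  H: 10 (length 2)
  C: 11 (length 2)
  B: 0 (length 1)
Average code length: 95/60 = 1.5833 bits/symbol


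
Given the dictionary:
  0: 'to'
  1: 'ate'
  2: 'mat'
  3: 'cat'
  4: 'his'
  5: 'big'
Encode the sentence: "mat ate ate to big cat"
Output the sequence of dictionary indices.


Look up each word in the dictionary:
  'mat' -> 2
  'ate' -> 1
  'ate' -> 1
  'to' -> 0
  'big' -> 5
  'cat' -> 3

Encoded: [2, 1, 1, 0, 5, 3]


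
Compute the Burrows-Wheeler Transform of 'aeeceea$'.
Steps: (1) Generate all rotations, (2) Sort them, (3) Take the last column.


Rotations (sorted):
  0: $aeeceea -> last char: a
  1: a$aeecee -> last char: e
  2: aeeceea$ -> last char: $
  3: ceea$aee -> last char: e
  4: ea$aeece -> last char: e
  5: eceea$ae -> last char: e
  6: eea$aeec -> last char: c
  7: eeceea$a -> last char: a


BWT = ae$eeeca


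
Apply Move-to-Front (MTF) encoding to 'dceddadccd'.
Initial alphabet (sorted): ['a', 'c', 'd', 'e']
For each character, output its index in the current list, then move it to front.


MTF encoding:
'd': index 2 in ['a', 'c', 'd', 'e'] -> ['d', 'a', 'c', 'e']
'c': index 2 in ['d', 'a', 'c', 'e'] -> ['c', 'd', 'a', 'e']
'e': index 3 in ['c', 'd', 'a', 'e'] -> ['e', 'c', 'd', 'a']
'd': index 2 in ['e', 'c', 'd', 'a'] -> ['d', 'e', 'c', 'a']
'd': index 0 in ['d', 'e', 'c', 'a'] -> ['d', 'e', 'c', 'a']
'a': index 3 in ['d', 'e', 'c', 'a'] -> ['a', 'd', 'e', 'c']
'd': index 1 in ['a', 'd', 'e', 'c'] -> ['d', 'a', 'e', 'c']
'c': index 3 in ['d', 'a', 'e', 'c'] -> ['c', 'd', 'a', 'e']
'c': index 0 in ['c', 'd', 'a', 'e'] -> ['c', 'd', 'a', 'e']
'd': index 1 in ['c', 'd', 'a', 'e'] -> ['d', 'c', 'a', 'e']


Output: [2, 2, 3, 2, 0, 3, 1, 3, 0, 1]


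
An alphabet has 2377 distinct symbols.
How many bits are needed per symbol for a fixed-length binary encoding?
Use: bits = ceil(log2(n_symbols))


log2(2377) = 11.2149
Bracket: 2^11 = 2048 < 2377 <= 2^12 = 4096
So ceil(log2(2377)) = 12

bits = ceil(log2(2377)) = ceil(11.2149) = 12 bits


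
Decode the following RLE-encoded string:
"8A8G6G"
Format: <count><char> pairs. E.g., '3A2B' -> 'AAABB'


Expanding each <count><char> pair:
  8A -> 'AAAAAAAA'
  8G -> 'GGGGGGGG'
  6G -> 'GGGGGG'

Decoded = AAAAAAAAGGGGGGGGGGGGGG


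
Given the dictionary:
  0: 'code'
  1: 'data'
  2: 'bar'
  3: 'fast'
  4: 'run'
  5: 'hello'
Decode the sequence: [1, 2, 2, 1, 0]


Look up each index in the dictionary:
  1 -> 'data'
  2 -> 'bar'
  2 -> 'bar'
  1 -> 'data'
  0 -> 'code'

Decoded: "data bar bar data code"


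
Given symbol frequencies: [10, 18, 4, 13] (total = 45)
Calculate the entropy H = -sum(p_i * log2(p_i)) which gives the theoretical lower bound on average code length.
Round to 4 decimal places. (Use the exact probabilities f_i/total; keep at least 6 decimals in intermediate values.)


Per-symbol terms -p_i * log2(p_i) with p_i = f_i/45:
  p = 10/45 = 0.222222: log2(p) = -2.169925, -p*log2(p) = 0.482206
  p = 18/45 = 0.400000: log2(p) = -1.321928, -p*log2(p) = 0.528771
  p = 4/45 = 0.088889: log2(p) = -3.491853, -p*log2(p) = 0.310387
  p = 13/45 = 0.288889: log2(p) = -1.791413, -p*log2(p) = 0.517519
H = 0.482206 + 0.528771 + 0.310387 + 0.517519 = 1.838883

H = 1.8389 bits/symbol


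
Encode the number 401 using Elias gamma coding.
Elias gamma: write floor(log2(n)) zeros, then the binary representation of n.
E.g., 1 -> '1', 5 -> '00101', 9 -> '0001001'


num_bits = floor(log2(401)) + 1 = 9
leading_zeros = num_bits - 1 = 8
binary(401) = 110010001

Elias gamma(401) = '00000000' + '110010001' = 00000000110010001 (17 bits)


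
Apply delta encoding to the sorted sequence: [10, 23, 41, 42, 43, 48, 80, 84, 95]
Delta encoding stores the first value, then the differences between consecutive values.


First value: 10
Deltas:
  23 - 10 = 13
  41 - 23 = 18
  42 - 41 = 1
  43 - 42 = 1
  48 - 43 = 5
  80 - 48 = 32
  84 - 80 = 4
  95 - 84 = 11


Delta encoded: [10, 13, 18, 1, 1, 5, 32, 4, 11]


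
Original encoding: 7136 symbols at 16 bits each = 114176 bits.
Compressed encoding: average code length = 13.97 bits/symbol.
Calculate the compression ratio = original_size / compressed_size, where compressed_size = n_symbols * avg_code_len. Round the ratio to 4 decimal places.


original_size = n_symbols * orig_bits = 7136 * 16 = 114176 bits
compressed_size = n_symbols * avg_code_len = 7136 * 13.97 = 99689.92 bits
ratio = original_size / compressed_size = 114176 / 99689.92 = 1.1453

Compression ratio = 1.1453


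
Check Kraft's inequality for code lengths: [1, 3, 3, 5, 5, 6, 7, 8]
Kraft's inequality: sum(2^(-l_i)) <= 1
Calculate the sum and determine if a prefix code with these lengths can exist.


Sum = 2^(-1) + 2^(-3) + 2^(-3) + 2^(-5) + 2^(-5) + 2^(-6) + 2^(-7) + 2^(-8)
    = 0.5 + 0.125 + 0.125 + 0.03125 + 0.03125 + 0.015625 + 0.0078125 + 0.00390625
    = 215/256 = 0.83984375
Since 0.83984375 <= 1, Kraft's inequality IS satisfied.
A prefix code with these lengths CAN exist.

Kraft sum = 0.83984375. Satisfied.


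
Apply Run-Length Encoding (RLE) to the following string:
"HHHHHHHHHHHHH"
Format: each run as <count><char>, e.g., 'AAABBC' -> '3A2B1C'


Scanning runs left to right:
  i=0: run of 'H' x 13 -> '13H'

RLE = 13H


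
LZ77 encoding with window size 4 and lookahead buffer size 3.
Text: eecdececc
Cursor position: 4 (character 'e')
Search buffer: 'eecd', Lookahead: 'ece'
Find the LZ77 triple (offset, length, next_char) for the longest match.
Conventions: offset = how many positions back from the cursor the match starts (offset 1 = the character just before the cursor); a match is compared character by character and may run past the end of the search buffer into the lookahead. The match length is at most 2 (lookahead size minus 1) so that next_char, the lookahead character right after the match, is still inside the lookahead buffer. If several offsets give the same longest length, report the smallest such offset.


Try each offset into the search buffer:
  offset=1 (pos 3, char 'd'): match length 0
  offset=2 (pos 2, char 'c'): match length 0
  offset=3 (pos 1, char 'e'): match length 2
  offset=4 (pos 0, char 'e'): match length 1
Longest match has length 2 at offset 3.
next_char = character at position 4 + 2 = 6 -> 'e'

Best match: offset=3, length=2 (matching 'ec' starting at position 1)
LZ77 triple: (3, 2, 'e')


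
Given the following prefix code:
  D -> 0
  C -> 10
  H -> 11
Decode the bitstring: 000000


Decoding step by step:
Bits 0 -> D
Bits 0 -> D
Bits 0 -> D
Bits 0 -> D
Bits 0 -> D
Bits 0 -> D


Decoded message: DDDDDD


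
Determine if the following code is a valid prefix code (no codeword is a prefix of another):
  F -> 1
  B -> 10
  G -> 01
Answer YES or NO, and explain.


Checking each pair (does one codeword prefix another?):
  F='1' vs B='10': prefix -- VIOLATION

NO -- this is NOT a valid prefix code. F (1) is a prefix of B (10).


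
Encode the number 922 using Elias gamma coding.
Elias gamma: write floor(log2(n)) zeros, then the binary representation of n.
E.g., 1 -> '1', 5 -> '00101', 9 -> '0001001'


num_bits = floor(log2(922)) + 1 = 10
leading_zeros = num_bits - 1 = 9
binary(922) = 1110011010

Elias gamma(922) = '000000000' + '1110011010' = 0000000001110011010 (19 bits)


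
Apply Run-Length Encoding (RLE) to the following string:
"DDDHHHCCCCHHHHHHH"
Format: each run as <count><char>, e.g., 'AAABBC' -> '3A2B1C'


Scanning runs left to right:
  i=0: run of 'D' x 3 -> '3D'
  i=3: run of 'H' x 3 -> '3H'
  i=6: run of 'C' x 4 -> '4C'
  i=10: run of 'H' x 7 -> '7H'

RLE = 3D3H4C7H


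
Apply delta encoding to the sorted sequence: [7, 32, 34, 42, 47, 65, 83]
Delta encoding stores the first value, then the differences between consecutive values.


First value: 7
Deltas:
  32 - 7 = 25
  34 - 32 = 2
  42 - 34 = 8
  47 - 42 = 5
  65 - 47 = 18
  83 - 65 = 18


Delta encoded: [7, 25, 2, 8, 5, 18, 18]


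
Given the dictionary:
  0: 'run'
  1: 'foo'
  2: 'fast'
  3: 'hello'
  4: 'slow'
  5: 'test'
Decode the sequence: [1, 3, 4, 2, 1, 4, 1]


Look up each index in the dictionary:
  1 -> 'foo'
  3 -> 'hello'
  4 -> 'slow'
  2 -> 'fast'
  1 -> 'foo'
  4 -> 'slow'
  1 -> 'foo'

Decoded: "foo hello slow fast foo slow foo"


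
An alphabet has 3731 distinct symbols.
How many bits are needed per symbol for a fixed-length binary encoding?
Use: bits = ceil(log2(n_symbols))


log2(3731) = 11.8653
Bracket: 2^11 = 2048 < 3731 <= 2^12 = 4096
So ceil(log2(3731)) = 12

bits = ceil(log2(3731)) = ceil(11.8653) = 12 bits


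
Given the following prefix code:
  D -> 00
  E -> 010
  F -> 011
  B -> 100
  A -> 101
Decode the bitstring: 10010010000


Decoding step by step:
Bits 100 -> B
Bits 100 -> B
Bits 100 -> B
Bits 00 -> D


Decoded message: BBBD


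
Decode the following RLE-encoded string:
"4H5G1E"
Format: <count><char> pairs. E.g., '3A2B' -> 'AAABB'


Expanding each <count><char> pair:
  4H -> 'HHHH'
  5G -> 'GGGGG'
  1E -> 'E'

Decoded = HHHHGGGGGE


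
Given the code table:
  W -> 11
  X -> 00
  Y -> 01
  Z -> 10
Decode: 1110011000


Decoding:
11 -> W
10 -> Z
01 -> Y
10 -> Z
00 -> X


Result: WZYZX


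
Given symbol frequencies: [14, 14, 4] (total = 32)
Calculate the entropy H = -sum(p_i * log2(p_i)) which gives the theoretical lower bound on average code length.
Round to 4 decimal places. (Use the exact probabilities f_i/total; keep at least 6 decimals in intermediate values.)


Per-symbol terms -p_i * log2(p_i) with p_i = f_i/32:
  p = 14/32 = 0.437500: log2(p) = -1.192645, -p*log2(p) = 0.521782
  p = 14/32 = 0.437500: log2(p) = -1.192645, -p*log2(p) = 0.521782
  p = 4/32 = 0.125000: log2(p) = -3.000000, -p*log2(p) = 0.375000
H = 0.521782 + 0.521782 + 0.375000 = 1.418564

H = 1.4186 bits/symbol


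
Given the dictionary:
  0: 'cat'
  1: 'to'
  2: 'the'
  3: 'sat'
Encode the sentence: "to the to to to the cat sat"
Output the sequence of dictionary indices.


Look up each word in the dictionary:
  'to' -> 1
  'the' -> 2
  'to' -> 1
  'to' -> 1
  'to' -> 1
  'the' -> 2
  'cat' -> 0
  'sat' -> 3

Encoded: [1, 2, 1, 1, 1, 2, 0, 3]


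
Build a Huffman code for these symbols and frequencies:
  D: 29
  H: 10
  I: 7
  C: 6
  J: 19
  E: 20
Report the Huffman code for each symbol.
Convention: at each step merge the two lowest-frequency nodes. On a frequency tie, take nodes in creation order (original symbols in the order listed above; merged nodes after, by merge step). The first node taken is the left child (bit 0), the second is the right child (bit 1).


Huffman tree construction:
Step 1: Merge C(6) + I(7) = 13
Step 2: Merge H(10) + (C+I)(13) = 23
Step 3: Merge J(19) + E(20) = 39
Step 4: Merge (H+(C+I))(23) + D(29) = 52
Step 5: Merge (J+E)(39) + ((H+(C+I))+D)(52) = 91
Read each symbol's code off the tree from the root (left child = 0, right child = 1).

Codes:
  D: 11 (length 2)
  H: 100 (length 3)
  I: 1011 (length 4)
  C: 1010 (length 4)
  J: 00 (length 2)
  E: 01 (length 2)
Average code length: 218/91 = 2.3956 bits/symbol


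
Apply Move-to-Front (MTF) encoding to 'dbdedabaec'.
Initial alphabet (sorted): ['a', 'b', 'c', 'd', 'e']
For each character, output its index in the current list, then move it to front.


MTF encoding:
'd': index 3 in ['a', 'b', 'c', 'd', 'e'] -> ['d', 'a', 'b', 'c', 'e']
'b': index 2 in ['d', 'a', 'b', 'c', 'e'] -> ['b', 'd', 'a', 'c', 'e']
'd': index 1 in ['b', 'd', 'a', 'c', 'e'] -> ['d', 'b', 'a', 'c', 'e']
'e': index 4 in ['d', 'b', 'a', 'c', 'e'] -> ['e', 'd', 'b', 'a', 'c']
'd': index 1 in ['e', 'd', 'b', 'a', 'c'] -> ['d', 'e', 'b', 'a', 'c']
'a': index 3 in ['d', 'e', 'b', 'a', 'c'] -> ['a', 'd', 'e', 'b', 'c']
'b': index 3 in ['a', 'd', 'e', 'b', 'c'] -> ['b', 'a', 'd', 'e', 'c']
'a': index 1 in ['b', 'a', 'd', 'e', 'c'] -> ['a', 'b', 'd', 'e', 'c']
'e': index 3 in ['a', 'b', 'd', 'e', 'c'] -> ['e', 'a', 'b', 'd', 'c']
'c': index 4 in ['e', 'a', 'b', 'd', 'c'] -> ['c', 'e', 'a', 'b', 'd']


Output: [3, 2, 1, 4, 1, 3, 3, 1, 3, 4]


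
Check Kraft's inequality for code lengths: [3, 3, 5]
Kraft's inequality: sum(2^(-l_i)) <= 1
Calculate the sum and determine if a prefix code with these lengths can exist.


Sum = 2^(-3) + 2^(-3) + 2^(-5)
    = 0.125 + 0.125 + 0.03125
    = 9/32 = 0.28125
Since 0.28125 <= 1, Kraft's inequality IS satisfied.
A prefix code with these lengths CAN exist.

Kraft sum = 0.28125. Satisfied.


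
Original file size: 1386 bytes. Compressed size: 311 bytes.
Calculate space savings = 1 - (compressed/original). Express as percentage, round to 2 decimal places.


ratio = compressed/original = 311/1386 = 0.224387
savings = 1 - ratio = 1 - 0.224387 = 0.775613
as a percentage: 0.775613 * 100 = 77.56%

Space savings = 1 - 311/1386 = 77.56%


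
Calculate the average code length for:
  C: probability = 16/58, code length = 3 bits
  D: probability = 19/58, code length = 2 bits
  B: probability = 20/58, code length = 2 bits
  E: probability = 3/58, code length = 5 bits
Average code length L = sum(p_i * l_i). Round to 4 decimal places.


Weighted contributions p_i * l_i:
  C: (16/58) * 3 = 48/58
  D: (19/58) * 2 = 38/58
  B: (20/58) * 2 = 40/58
  E: (3/58) * 5 = 15/58
Sum = (48 + 38 + 40 + 15)/58 = 141/58

L = 141/58 = 2.4310 bits/symbol


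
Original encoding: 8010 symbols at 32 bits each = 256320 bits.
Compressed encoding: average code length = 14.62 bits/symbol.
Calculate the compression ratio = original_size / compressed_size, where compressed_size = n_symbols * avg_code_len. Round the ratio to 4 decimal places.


original_size = n_symbols * orig_bits = 8010 * 32 = 256320 bits
compressed_size = n_symbols * avg_code_len = 8010 * 14.62 = 117106.2 bits
ratio = original_size / compressed_size = 256320 / 117106.2 = 2.1888

Compression ratio = 2.1888


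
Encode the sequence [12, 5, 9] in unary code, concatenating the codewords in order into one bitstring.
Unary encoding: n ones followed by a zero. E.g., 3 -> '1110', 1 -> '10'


Encode each number as n ones followed by a terminating 0:
  12 -> 1111111111110 (13 bits)
  5 -> 111110 (6 bits)
  9 -> 1111111110 (10 bits)
Total length = 13 + 6 + 10 = 29 bits.

Unary([12, 5, 9]) = 11111111111101111101111111110 (29 bits)


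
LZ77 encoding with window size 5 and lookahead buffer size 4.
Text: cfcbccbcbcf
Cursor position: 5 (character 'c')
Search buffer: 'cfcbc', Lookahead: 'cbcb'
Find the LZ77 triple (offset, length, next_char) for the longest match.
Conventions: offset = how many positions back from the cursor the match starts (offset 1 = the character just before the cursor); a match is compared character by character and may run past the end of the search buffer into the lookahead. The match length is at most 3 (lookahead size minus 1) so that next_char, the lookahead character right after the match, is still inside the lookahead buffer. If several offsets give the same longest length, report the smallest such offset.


Try each offset into the search buffer:
  offset=1 (pos 4, char 'c'): match length 1
  offset=2 (pos 3, char 'b'): match length 0
  offset=3 (pos 2, char 'c'): match length 3
  offset=4 (pos 1, char 'f'): match length 0
  offset=5 (pos 0, char 'c'): match length 1
Longest match has length 3 at offset 3.
next_char = character at position 5 + 3 = 8 -> 'b'

Best match: offset=3, length=3 (matching 'cbc' starting at position 2)
LZ77 triple: (3, 3, 'b')


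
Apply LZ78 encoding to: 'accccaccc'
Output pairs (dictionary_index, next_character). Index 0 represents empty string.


LZ78 encoding steps:
Dictionary: {0: ''}
Step 1: w='' (idx 0), next='a' -> output (0, 'a'), add 'a' as idx 1
Step 2: w='' (idx 0), next='c' -> output (0, 'c'), add 'c' as idx 2
Step 3: w='c' (idx 2), next='c' -> output (2, 'c'), add 'cc' as idx 3
Step 4: w='c' (idx 2), next='a' -> output (2, 'a'), add 'ca' as idx 4
Step 5: w='cc' (idx 3), next='c' -> output (3, 'c'), add 'ccc' as idx 5


Encoded: [(0, 'a'), (0, 'c'), (2, 'c'), (2, 'a'), (3, 'c')]


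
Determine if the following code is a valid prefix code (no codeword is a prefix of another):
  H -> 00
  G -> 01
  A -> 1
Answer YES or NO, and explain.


Checking each pair (does one codeword prefix another?):
  H='00' vs G='01': no prefix
  H='00' vs A='1': no prefix
  G='01' vs H='00': no prefix
  G='01' vs A='1': no prefix
  A='1' vs H='00': no prefix
  A='1' vs G='01': no prefix
No violation found over all pairs.

YES -- this is a valid prefix code. No codeword is a prefix of any other codeword.


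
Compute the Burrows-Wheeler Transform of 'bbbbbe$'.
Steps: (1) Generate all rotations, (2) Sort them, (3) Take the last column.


Rotations (sorted):
  0: $bbbbbe -> last char: e
  1: bbbbbe$ -> last char: $
  2: bbbbe$b -> last char: b
  3: bbbe$bb -> last char: b
  4: bbe$bbb -> last char: b
  5: be$bbbb -> last char: b
  6: e$bbbbb -> last char: b


BWT = e$bbbbb


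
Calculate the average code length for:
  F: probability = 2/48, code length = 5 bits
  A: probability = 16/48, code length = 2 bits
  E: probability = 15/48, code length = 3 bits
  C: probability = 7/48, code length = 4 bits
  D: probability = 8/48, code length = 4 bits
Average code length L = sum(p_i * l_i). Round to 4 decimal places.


Weighted contributions p_i * l_i:
  F: (2/48) * 5 = 10/48
  A: (16/48) * 2 = 32/48
  E: (15/48) * 3 = 45/48
  C: (7/48) * 4 = 28/48
  D: (8/48) * 4 = 32/48
Sum = (10 + 32 + 45 + 28 + 32)/48 = 147/48

L = 147/48 = 3.0625 bits/symbol


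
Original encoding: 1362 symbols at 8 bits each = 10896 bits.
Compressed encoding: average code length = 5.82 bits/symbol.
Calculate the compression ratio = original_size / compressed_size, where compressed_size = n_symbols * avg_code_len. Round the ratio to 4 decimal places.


original_size = n_symbols * orig_bits = 1362 * 8 = 10896 bits
compressed_size = n_symbols * avg_code_len = 1362 * 5.82 = 7926.84 bits
ratio = original_size / compressed_size = 10896 / 7926.84 = 1.3746

Compression ratio = 1.3746


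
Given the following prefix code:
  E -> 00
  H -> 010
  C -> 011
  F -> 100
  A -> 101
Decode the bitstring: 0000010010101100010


Decoding step by step:
Bits 00 -> E
Bits 00 -> E
Bits 010 -> H
Bits 010 -> H
Bits 101 -> A
Bits 100 -> F
Bits 010 -> H


Decoded message: EEHHAFH


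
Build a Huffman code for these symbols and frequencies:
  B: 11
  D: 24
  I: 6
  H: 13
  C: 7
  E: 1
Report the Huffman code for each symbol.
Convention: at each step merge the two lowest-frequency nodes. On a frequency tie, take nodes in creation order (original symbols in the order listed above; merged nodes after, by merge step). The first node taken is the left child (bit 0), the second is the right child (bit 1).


Huffman tree construction:
Step 1: Merge E(1) + I(6) = 7
Step 2: Merge C(7) + (E+I)(7) = 14
Step 3: Merge B(11) + H(13) = 24
Step 4: Merge (C+(E+I))(14) + D(24) = 38
Step 5: Merge (B+H)(24) + ((C+(E+I))+D)(38) = 62
Read each symbol's code off the tree from the root (left child = 0, right child = 1).

Codes:
  B: 00 (length 2)
  D: 11 (length 2)
  I: 1011 (length 4)
  H: 01 (length 2)
  C: 100 (length 3)
  E: 1010 (length 4)
Average code length: 145/62 = 2.3387 bits/symbol


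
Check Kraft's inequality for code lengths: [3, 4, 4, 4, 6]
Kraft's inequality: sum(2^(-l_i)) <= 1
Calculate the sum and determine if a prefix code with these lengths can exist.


Sum = 2^(-3) + 2^(-4) + 2^(-4) + 2^(-4) + 2^(-6)
    = 0.125 + 0.0625 + 0.0625 + 0.0625 + 0.015625
    = 21/64 = 0.328125
Since 0.328125 <= 1, Kraft's inequality IS satisfied.
A prefix code with these lengths CAN exist.

Kraft sum = 0.328125. Satisfied.


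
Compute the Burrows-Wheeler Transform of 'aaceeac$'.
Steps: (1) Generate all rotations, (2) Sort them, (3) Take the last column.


Rotations (sorted):
  0: $aaceeac -> last char: c
  1: aaceeac$ -> last char: $
  2: ac$aacee -> last char: e
  3: aceeac$a -> last char: a
  4: c$aaceea -> last char: a
  5: ceeac$aa -> last char: a
  6: eac$aace -> last char: e
  7: eeac$aac -> last char: c


BWT = c$eaaaec


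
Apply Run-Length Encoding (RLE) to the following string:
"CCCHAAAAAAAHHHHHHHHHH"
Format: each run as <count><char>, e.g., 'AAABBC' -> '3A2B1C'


Scanning runs left to right:
  i=0: run of 'C' x 3 -> '3C'
  i=3: run of 'H' x 1 -> '1H'
  i=4: run of 'A' x 7 -> '7A'
  i=11: run of 'H' x 10 -> '10H'

RLE = 3C1H7A10H


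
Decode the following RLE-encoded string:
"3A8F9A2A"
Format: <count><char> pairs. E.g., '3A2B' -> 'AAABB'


Expanding each <count><char> pair:
  3A -> 'AAA'
  8F -> 'FFFFFFFF'
  9A -> 'AAAAAAAAA'
  2A -> 'AA'

Decoded = AAAFFFFFFFFAAAAAAAAAAA


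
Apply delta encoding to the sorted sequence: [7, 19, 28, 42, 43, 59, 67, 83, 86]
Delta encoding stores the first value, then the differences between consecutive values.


First value: 7
Deltas:
  19 - 7 = 12
  28 - 19 = 9
  42 - 28 = 14
  43 - 42 = 1
  59 - 43 = 16
  67 - 59 = 8
  83 - 67 = 16
  86 - 83 = 3


Delta encoded: [7, 12, 9, 14, 1, 16, 8, 16, 3]


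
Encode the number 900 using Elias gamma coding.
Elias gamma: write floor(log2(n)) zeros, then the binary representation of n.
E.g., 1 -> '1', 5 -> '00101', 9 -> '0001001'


num_bits = floor(log2(900)) + 1 = 10
leading_zeros = num_bits - 1 = 9
binary(900) = 1110000100

Elias gamma(900) = '000000000' + '1110000100' = 0000000001110000100 (19 bits)


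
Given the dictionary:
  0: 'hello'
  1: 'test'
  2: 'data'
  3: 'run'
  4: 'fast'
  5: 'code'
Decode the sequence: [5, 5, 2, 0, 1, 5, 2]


Look up each index in the dictionary:
  5 -> 'code'
  5 -> 'code'
  2 -> 'data'
  0 -> 'hello'
  1 -> 'test'
  5 -> 'code'
  2 -> 'data'

Decoded: "code code data hello test code data"


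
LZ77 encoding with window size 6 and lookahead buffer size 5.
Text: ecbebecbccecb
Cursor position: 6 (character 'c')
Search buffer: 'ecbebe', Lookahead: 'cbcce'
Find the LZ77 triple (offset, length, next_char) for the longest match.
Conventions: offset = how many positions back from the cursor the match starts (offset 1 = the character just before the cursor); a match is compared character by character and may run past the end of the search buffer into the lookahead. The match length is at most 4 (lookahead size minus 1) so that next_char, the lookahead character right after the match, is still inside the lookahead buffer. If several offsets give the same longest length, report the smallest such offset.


Try each offset into the search buffer:
  offset=1 (pos 5, char 'e'): match length 0
  offset=2 (pos 4, char 'b'): match length 0
  offset=3 (pos 3, char 'e'): match length 0
  offset=4 (pos 2, char 'b'): match length 0
  offset=5 (pos 1, char 'c'): match length 2
  offset=6 (pos 0, char 'e'): match length 0
Longest match has length 2 at offset 5.
next_char = character at position 6 + 2 = 8 -> 'c'

Best match: offset=5, length=2 (matching 'cb' starting at position 1)
LZ77 triple: (5, 2, 'c')


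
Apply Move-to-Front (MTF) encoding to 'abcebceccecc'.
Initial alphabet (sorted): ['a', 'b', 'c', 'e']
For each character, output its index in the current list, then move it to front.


MTF encoding:
'a': index 0 in ['a', 'b', 'c', 'e'] -> ['a', 'b', 'c', 'e']
'b': index 1 in ['a', 'b', 'c', 'e'] -> ['b', 'a', 'c', 'e']
'c': index 2 in ['b', 'a', 'c', 'e'] -> ['c', 'b', 'a', 'e']
'e': index 3 in ['c', 'b', 'a', 'e'] -> ['e', 'c', 'b', 'a']
'b': index 2 in ['e', 'c', 'b', 'a'] -> ['b', 'e', 'c', 'a']
'c': index 2 in ['b', 'e', 'c', 'a'] -> ['c', 'b', 'e', 'a']
'e': index 2 in ['c', 'b', 'e', 'a'] -> ['e', 'c', 'b', 'a']
'c': index 1 in ['e', 'c', 'b', 'a'] -> ['c', 'e', 'b', 'a']
'c': index 0 in ['c', 'e', 'b', 'a'] -> ['c', 'e', 'b', 'a']
'e': index 1 in ['c', 'e', 'b', 'a'] -> ['e', 'c', 'b', 'a']
'c': index 1 in ['e', 'c', 'b', 'a'] -> ['c', 'e', 'b', 'a']
'c': index 0 in ['c', 'e', 'b', 'a'] -> ['c', 'e', 'b', 'a']


Output: [0, 1, 2, 3, 2, 2, 2, 1, 0, 1, 1, 0]


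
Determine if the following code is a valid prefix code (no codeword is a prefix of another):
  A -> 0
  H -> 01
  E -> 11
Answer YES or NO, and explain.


Checking each pair (does one codeword prefix another?):
  A='0' vs H='01': prefix -- VIOLATION

NO -- this is NOT a valid prefix code. A (0) is a prefix of H (01).


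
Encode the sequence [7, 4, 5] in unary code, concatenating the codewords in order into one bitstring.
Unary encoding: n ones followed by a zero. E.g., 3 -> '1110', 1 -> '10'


Encode each number as n ones followed by a terminating 0:
  7 -> 11111110 (8 bits)
  4 -> 11110 (5 bits)
  5 -> 111110 (6 bits)
Total length = 8 + 5 + 6 = 19 bits.

Unary([7, 4, 5]) = 1111111011110111110 (19 bits)


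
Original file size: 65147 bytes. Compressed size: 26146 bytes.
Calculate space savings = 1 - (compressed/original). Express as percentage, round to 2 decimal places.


ratio = compressed/original = 26146/65147 = 0.401339
savings = 1 - ratio = 1 - 0.401339 = 0.598661
as a percentage: 0.598661 * 100 = 59.87%

Space savings = 1 - 26146/65147 = 59.87%


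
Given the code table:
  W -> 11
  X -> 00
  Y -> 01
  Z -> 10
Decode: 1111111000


Decoding:
11 -> W
11 -> W
11 -> W
10 -> Z
00 -> X


Result: WWWZX


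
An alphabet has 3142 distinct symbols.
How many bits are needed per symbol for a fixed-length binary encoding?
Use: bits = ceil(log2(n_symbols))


log2(3142) = 11.6175
Bracket: 2^11 = 2048 < 3142 <= 2^12 = 4096
So ceil(log2(3142)) = 12

bits = ceil(log2(3142)) = ceil(11.6175) = 12 bits


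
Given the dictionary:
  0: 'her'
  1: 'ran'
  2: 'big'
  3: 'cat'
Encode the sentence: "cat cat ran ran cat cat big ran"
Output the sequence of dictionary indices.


Look up each word in the dictionary:
  'cat' -> 3
  'cat' -> 3
  'ran' -> 1
  'ran' -> 1
  'cat' -> 3
  'cat' -> 3
  'big' -> 2
  'ran' -> 1

Encoded: [3, 3, 1, 1, 3, 3, 2, 1]


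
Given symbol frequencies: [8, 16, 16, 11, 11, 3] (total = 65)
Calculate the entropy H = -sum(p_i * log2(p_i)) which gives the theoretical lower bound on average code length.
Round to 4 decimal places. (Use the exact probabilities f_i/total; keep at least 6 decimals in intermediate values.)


Per-symbol terms -p_i * log2(p_i) with p_i = f_i/65:
  p = 8/65 = 0.123077: log2(p) = -3.022368, -p*log2(p) = 0.371984
  p = 16/65 = 0.246154: log2(p) = -2.022368, -p*log2(p) = 0.497814
  p = 16/65 = 0.246154: log2(p) = -2.022368, -p*log2(p) = 0.497814
  p = 11/65 = 0.169231: log2(p) = -2.562936, -p*log2(p) = 0.433728
  p = 11/65 = 0.169231: log2(p) = -2.562936, -p*log2(p) = 0.433728
  p = 3/65 = 0.046154: log2(p) = -4.437405, -p*log2(p) = 0.204803
H = 0.371984 + 0.497814 + 0.497814 + 0.433728 + 0.433728 + 0.204803 = 2.439871

H = 2.4399 bits/symbol


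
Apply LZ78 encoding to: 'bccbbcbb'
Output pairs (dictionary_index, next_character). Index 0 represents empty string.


LZ78 encoding steps:
Dictionary: {0: ''}
Step 1: w='' (idx 0), next='b' -> output (0, 'b'), add 'b' as idx 1
Step 2: w='' (idx 0), next='c' -> output (0, 'c'), add 'c' as idx 2
Step 3: w='c' (idx 2), next='b' -> output (2, 'b'), add 'cb' as idx 3
Step 4: w='b' (idx 1), next='c' -> output (1, 'c'), add 'bc' as idx 4
Step 5: w='b' (idx 1), next='b' -> output (1, 'b'), add 'bb' as idx 5


Encoded: [(0, 'b'), (0, 'c'), (2, 'b'), (1, 'c'), (1, 'b')]


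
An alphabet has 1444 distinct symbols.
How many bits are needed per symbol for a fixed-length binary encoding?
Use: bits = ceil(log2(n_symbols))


log2(1444) = 10.4959
Bracket: 2^10 = 1024 < 1444 <= 2^11 = 2048
So ceil(log2(1444)) = 11

bits = ceil(log2(1444)) = ceil(10.4959) = 11 bits


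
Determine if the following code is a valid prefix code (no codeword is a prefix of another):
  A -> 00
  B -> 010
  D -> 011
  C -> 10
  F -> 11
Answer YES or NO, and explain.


Checking each pair (does one codeword prefix another?):
  A='00' vs B='010': no prefix
  A='00' vs D='011': no prefix
  A='00' vs C='10': no prefix
  A='00' vs F='11': no prefix
  B='010' vs A='00': no prefix
  B='010' vs D='011': no prefix
  B='010' vs C='10': no prefix
  B='010' vs F='11': no prefix
  D='011' vs A='00': no prefix
  D='011' vs B='010': no prefix
  D='011' vs C='10': no prefix
  D='011' vs F='11': no prefix
  C='10' vs A='00': no prefix
  C='10' vs B='010': no prefix
  C='10' vs D='011': no prefix
  C='10' vs F='11': no prefix
  F='11' vs A='00': no prefix
  F='11' vs B='010': no prefix
  F='11' vs D='011': no prefix
  F='11' vs C='10': no prefix
No violation found over all pairs.

YES -- this is a valid prefix code. No codeword is a prefix of any other codeword.
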